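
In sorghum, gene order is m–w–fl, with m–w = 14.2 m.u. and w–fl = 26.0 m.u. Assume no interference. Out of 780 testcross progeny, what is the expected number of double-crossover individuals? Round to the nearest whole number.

Map distances give recombination frequencies of 0.142 and 0.260 for the two intervals.
With no interference, expected double-crossover frequency = 0.142 × 0.260 = 0.03692.
Expected number = 0.03692 × 780 = 28.80 ≈ 29.

29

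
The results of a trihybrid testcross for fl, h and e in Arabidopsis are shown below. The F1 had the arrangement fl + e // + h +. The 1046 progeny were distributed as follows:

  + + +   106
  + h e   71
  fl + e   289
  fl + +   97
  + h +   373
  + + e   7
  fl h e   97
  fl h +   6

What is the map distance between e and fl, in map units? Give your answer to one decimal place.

The two rarest classes, + + e and fl h +, are the double crossovers. Comparing them with the parentals, only the fl allele has switched, so fl is the middle locus and the order is e – fl – h.
Crossovers in the e–fl interval produce the single-crossover classes fl + + and + h e (97 + 71 = 168) plus the double crossovers (13).
RF(e–fl) = (168 + 13) / 1046 = 181/1046 = 0.1730 → 17.3 map units.

17.3 map units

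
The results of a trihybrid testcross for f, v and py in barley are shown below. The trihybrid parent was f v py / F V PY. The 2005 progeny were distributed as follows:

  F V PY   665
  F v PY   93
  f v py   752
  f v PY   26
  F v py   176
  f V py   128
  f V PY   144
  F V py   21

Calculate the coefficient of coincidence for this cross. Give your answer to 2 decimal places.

The two rarest classes, f v PY and F V py, are the double crossovers. Comparing them with the parentals, only the py allele has switched, so py is the middle locus and the order is f – py – v.
f–py: (320 + 47)/2005 = 0.1830; py–v: (221 + 47)/2005 = 0.1337.
Expected DCO frequency = 0.1830 × 0.1337 ≈ 0.02447; observed = 47/2005 ≈ 0.02344.
Coefficient of coincidence = 0.02344/0.02447 ≈ 0.96.

0.96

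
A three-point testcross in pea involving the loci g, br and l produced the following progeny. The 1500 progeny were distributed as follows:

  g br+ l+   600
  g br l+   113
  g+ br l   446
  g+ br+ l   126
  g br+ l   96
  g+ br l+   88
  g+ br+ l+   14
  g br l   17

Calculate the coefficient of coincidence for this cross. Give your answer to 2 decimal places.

0.80

The two most frequent reciprocal classes, g+ br l and g br+ l+, are the parental types, so the F1 was g+ br l / g br+ l+.
The two rarest classes, g br l and g+ br+ l+, are the double crossovers. Comparing them with the parentals, only the g allele has switched, so g is the middle locus and the order is br – g – l.
br–g: (239 + 31)/1500 = 0.1800; g–l: (184 + 31)/1500 = 0.1433.
Expected DCO frequency = 0.1800 × 0.1433 ≈ 0.02579; observed = 31/1500 ≈ 0.02067.
Coefficient of coincidence = 0.02067/0.02579 ≈ 0.80.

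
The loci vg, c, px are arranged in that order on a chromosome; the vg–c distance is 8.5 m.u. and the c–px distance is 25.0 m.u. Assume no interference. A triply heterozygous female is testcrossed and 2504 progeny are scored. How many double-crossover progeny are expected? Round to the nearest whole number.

Map distances give recombination frequencies of 0.085 and 0.250 for the two intervals.
With no interference, expected double-crossover frequency = 0.085 × 0.250 = 0.02125.
Expected number = 0.02125 × 2504 = 53.21 ≈ 53.

53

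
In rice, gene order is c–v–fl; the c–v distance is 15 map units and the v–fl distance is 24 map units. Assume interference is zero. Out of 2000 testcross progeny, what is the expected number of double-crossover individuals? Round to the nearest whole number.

72

Map distances give recombination frequencies of 0.150 and 0.240 for the two intervals.
With no interference, expected double-crossover frequency = 0.150 × 0.240 = 0.03600.
Expected number = 0.03600 × 2000 = 72.00 ≈ 72.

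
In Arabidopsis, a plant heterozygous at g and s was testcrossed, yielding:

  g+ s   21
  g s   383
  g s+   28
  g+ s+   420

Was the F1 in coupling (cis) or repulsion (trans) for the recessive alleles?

cis

The two most frequent classes are g+ s+ (420) and g s (383); these are the parental (non-recombinant) types.
So the F1 carried g+ s+ on one chromosome and g s on the other — the recessive alleles are on the same chromosome (cis / coupling).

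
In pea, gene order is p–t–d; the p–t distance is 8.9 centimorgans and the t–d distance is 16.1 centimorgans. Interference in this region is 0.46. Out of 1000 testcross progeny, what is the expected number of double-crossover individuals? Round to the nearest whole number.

8

Map distances give recombination frequencies of 0.089 and 0.161 for the two intervals.
With interference 0.46 (so coincidence = 0.54), expected double-crossover frequency = 0.089 × 0.161 × 0.54 = 0.00774.
Expected number = 0.00774 × 1000 = 7.74 ≈ 8.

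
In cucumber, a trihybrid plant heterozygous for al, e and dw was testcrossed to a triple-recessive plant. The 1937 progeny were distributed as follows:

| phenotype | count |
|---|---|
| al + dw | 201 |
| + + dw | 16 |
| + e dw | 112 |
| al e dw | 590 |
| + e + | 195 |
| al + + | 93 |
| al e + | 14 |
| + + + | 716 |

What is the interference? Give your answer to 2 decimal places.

0.42

The two most frequent reciprocal classes, al e dw and + + +, are the parental types, so the F1 was al e dw / + + +.
The two rarest classes, al e + and + + dw, are the double crossovers. Comparing them with the parentals, only the dw allele has switched, so dw is the middle locus and the order is e – dw – al.
e–dw: (396 + 30)/1937 = 0.2199; dw–al: (205 + 30)/1937 = 0.1213.
Expected DCO frequency = 0.2199 × 0.1213 ≈ 0.02667; observed = 30/1937 ≈ 0.01549.
Coefficient of coincidence = 0.01549/0.02667 ≈ 0.58; interference = 1 − 0.58 = 0.42.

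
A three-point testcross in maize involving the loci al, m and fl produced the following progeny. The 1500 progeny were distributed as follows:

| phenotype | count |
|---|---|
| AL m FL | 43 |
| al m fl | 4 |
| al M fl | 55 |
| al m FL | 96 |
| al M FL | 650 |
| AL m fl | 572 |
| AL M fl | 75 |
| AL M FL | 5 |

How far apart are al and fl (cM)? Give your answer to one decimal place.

7.1 cM

The two most frequent reciprocal classes, AL m fl and al M FL, are the parental types, so the F1 was AL m fl / al M FL.
The two rarest classes, al m fl and AL M FL, are the double crossovers. Comparing them with the parentals, only the al allele has switched, so al is the middle locus and the order is fl – al – m.
Crossovers in the fl–al interval produce the single-crossover classes AL m FL and al M fl (43 + 55 = 98) plus the double crossovers (9).
RF(fl–al) = (98 + 9) / 1500 = 107/1500 = 0.0713 → 7.1 cM.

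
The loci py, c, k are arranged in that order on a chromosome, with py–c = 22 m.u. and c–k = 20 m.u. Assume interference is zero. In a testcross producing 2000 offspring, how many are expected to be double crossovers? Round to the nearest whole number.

88

Map distances give recombination frequencies of 0.220 and 0.200 for the two intervals.
With no interference, expected double-crossover frequency = 0.220 × 0.200 = 0.04400.
Expected number = 0.04400 × 2000 = 88.00 ≈ 88.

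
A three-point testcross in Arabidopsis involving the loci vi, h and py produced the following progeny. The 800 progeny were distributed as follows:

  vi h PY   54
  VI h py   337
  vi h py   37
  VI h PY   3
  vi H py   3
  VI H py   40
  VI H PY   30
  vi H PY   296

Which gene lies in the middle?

py

The two most frequent reciprocal classes, VI h py and vi H PY, are the parental types, so the F1 was VI h py / vi H PY.
The two rarest classes, VI h PY and vi H py, are the double crossovers. Comparing them with the parentals, only the py allele has switched, so py is the middle locus and the order is vi – py – h.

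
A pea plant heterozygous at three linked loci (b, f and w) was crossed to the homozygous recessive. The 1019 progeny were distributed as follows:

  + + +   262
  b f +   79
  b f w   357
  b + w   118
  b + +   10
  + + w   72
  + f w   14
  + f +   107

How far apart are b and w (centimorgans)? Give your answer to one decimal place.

17.2 centimorgans

The two most frequent reciprocal classes, b f w and + + +, are the parental types, so the F1 was b f w / + + +.
The two rarest classes, + f w and b + +, are the double crossovers. Comparing them with the parentals, only the b allele has switched, so b is the middle locus and the order is f – b – w.
Crossovers in the b–w interval produce the single-crossover classes b f + and + + w (79 + 72 = 151) plus the double crossovers (24).
RF(b–w) = (151 + 24) / 1019 = 175/1019 = 0.1717 → 17.2 centimorgans.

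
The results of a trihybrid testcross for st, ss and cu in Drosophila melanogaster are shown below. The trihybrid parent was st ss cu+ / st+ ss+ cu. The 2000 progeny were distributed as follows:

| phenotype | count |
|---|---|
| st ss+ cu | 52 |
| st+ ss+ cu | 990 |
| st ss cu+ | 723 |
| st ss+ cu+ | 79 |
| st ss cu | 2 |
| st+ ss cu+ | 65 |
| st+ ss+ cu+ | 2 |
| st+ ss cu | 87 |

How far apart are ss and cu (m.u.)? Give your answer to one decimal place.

The two rarest classes, st ss cu and st+ ss+ cu+, are the double crossovers. Comparing them with the parentals, only the cu allele has switched, so cu is the middle locus and the order is st – cu – ss.
Crossovers in the cu–ss interval produce the single-crossover classes st ss+ cu+ and st+ ss cu (79 + 87 = 166) plus the double crossovers (4).
RF(cu–ss) = (166 + 4) / 2000 = 170/2000 = 0.0850 → 8.5 m.u.

8.5 m.u.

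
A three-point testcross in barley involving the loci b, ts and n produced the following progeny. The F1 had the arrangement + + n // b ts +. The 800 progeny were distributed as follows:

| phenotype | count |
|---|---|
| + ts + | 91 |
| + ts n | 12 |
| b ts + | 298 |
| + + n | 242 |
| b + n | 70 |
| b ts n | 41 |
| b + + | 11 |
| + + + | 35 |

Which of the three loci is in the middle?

ts

The two rarest classes, + ts n and b + +, are the double crossovers. Comparing them with the parentals, only the ts allele has switched, so ts is the middle locus and the order is n – ts – b.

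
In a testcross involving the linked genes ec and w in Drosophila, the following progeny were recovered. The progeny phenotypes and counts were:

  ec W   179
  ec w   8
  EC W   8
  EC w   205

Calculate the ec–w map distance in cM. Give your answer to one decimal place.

The two most frequent classes, EC w (205) and ec W (179), are the parental types, so the F1 was EC w / ec W.
The recombinant classes are EC W and ec w: 8 + 8 = 16.
Recombination frequency = 16/400 = 0.0400 ≈ 4.0%, i.e. 4.0 cM.

4.0 cM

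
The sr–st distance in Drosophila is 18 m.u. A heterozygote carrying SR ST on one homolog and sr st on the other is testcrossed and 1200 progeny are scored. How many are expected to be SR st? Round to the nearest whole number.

108

A map distance of 18 m.u. corresponds to a recombination frequency of 0.180.
The F1 is SR ST / sr st, so SR st is a recombinant gamete class with expected frequency r/2 = 0.180/2 = 0.0900.
Expected number = 0.0900 × 1200 = 108.00 ≈ 108.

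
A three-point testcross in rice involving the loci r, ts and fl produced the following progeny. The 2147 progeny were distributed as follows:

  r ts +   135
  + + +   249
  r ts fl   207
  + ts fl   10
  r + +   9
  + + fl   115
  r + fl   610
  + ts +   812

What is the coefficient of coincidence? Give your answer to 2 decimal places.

The two most frequent reciprocal classes, r + fl and + ts +, are the parental types, so the F1 was r + fl / + ts +.
The two rarest classes, r + + and + ts fl, are the double crossovers. Comparing them with the parentals, only the fl allele has switched, so fl is the middle locus and the order is ts – fl – r.
ts–fl: (456 + 19)/2147 = 0.2212; fl–r: (250 + 19)/2147 = 0.1253.
Expected DCO frequency = 0.2212 × 0.1253 ≈ 0.02772; observed = 19/2147 ≈ 0.00885.
Coefficient of coincidence = 0.00885/0.02772 ≈ 0.32.

0.32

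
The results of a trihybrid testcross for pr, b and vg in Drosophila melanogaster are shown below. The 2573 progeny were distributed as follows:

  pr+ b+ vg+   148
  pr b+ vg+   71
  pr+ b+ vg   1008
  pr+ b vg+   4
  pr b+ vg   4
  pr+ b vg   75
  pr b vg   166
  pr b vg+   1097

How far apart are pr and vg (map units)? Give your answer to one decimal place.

12.5 map units

The two most frequent reciprocal classes, pr+ b+ vg and pr b vg+, are the parental types, so the F1 was pr+ b+ vg / pr b vg+.
The two rarest classes, pr b+ vg and pr+ b vg+, are the double crossovers. Comparing them with the parentals, only the pr allele has switched, so pr is the middle locus and the order is b – pr – vg.
Crossovers in the pr–vg interval produce the single-crossover classes pr+ b+ vg+ and pr b vg (148 + 166 = 314) plus the double crossovers (8).
RF(pr–vg) = (314 + 8) / 2573 = 322/2573 = 0.1251 → 12.5 map units.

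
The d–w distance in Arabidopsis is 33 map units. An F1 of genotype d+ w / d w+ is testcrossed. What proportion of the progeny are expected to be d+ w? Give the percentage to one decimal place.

A map distance of 33 map units corresponds to a recombination frequency of 0.330.
The F1 is d+ w / d w+, so d+ w is a parental gamete class with expected frequency (1 − r)/2 = 0.670/2 = 0.3350.
That is 0.3350 = 33.5% of the progeny.

33.5%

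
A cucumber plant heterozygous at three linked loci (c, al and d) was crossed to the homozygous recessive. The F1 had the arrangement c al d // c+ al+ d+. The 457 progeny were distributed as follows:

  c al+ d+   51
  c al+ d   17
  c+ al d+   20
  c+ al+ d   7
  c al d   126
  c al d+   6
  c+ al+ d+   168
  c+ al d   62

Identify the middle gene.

d

The two rarest classes, c al d+ and c+ al+ d, are the double crossovers. Comparing them with the parentals, only the d allele has switched, so d is the middle locus and the order is c – d – al.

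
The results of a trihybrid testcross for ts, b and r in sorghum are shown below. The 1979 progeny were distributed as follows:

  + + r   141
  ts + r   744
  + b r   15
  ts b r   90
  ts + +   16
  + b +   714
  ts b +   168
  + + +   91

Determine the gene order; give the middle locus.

The two most frequent reciprocal classes, + b + and ts + r, are the parental types, so the F1 was + b + / ts + r.
The two rarest classes, + b r and ts + +, are the double crossovers. Comparing them with the parentals, only the r allele has switched, so r is the middle locus and the order is ts – r – b.

r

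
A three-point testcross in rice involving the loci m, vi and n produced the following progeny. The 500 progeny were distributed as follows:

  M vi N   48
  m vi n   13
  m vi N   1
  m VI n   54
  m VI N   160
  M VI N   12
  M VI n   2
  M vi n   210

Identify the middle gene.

vi

The two most frequent reciprocal classes, m VI N and M vi n, are the parental types, so the F1 was m VI N / M vi n.
The two rarest classes, m vi N and M VI n, are the double crossovers. Comparing them with the parentals, only the vi allele has switched, so vi is the middle locus and the order is n – vi – m.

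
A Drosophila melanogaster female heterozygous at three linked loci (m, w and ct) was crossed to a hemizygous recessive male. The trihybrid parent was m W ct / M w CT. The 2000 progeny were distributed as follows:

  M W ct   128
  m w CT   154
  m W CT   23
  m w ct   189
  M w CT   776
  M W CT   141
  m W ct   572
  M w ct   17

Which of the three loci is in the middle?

ct

The two rarest classes, m W CT and M w ct, are the double crossovers. Comparing them with the parentals, only the ct allele has switched, so ct is the middle locus and the order is m – ct – w.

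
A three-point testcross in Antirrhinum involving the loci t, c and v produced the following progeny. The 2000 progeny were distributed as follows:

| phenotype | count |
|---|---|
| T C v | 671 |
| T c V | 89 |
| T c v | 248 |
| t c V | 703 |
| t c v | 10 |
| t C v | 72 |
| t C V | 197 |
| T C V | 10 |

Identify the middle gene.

v

The two most frequent reciprocal classes, t c V and T C v, are the parental types, so the F1 was t c V / T C v.
The two rarest classes, t c v and T C V, are the double crossovers. Comparing them with the parentals, only the v allele has switched, so v is the middle locus and the order is c – v – t.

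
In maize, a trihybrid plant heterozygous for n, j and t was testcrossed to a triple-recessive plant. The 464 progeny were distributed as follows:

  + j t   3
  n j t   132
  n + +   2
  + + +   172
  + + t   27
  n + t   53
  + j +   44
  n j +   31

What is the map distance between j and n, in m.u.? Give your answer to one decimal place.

The two most frequent reciprocal classes, + + + and n j t, are the parental types, so the F1 was + + + / n j t.
The two rarest classes, n + + and + j t, are the double crossovers. Comparing them with the parentals, only the n allele has switched, so n is the middle locus and the order is j – n – t.
Crossovers in the j–n interval produce the single-crossover classes + j + and n + t (44 + 53 = 97) plus the double crossovers (5).
RF(j–n) = (97 + 5) / 464 = 102/464 = 0.2198 → 22.0 m.u.

22.0 m.u.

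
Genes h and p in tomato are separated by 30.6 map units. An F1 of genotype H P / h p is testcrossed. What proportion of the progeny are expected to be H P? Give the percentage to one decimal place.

A map distance of 30.6 map units corresponds to a recombination frequency of 0.306.
The F1 is H P / h p, so H P is a parental gamete class with expected frequency (1 − r)/2 = 0.694/2 = 0.3470.
That is 0.3470 = 34.7% of the progeny.

34.7%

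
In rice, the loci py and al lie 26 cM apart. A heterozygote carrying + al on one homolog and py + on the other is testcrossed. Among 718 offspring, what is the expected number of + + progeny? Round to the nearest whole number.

93

A map distance of 26 cM corresponds to a recombination frequency of 0.260.
The F1 is + al / py +, so + + is a recombinant gamete class with expected frequency r/2 = 0.260/2 = 0.1300.
Expected number = 0.1300 × 718 = 93.34 ≈ 93.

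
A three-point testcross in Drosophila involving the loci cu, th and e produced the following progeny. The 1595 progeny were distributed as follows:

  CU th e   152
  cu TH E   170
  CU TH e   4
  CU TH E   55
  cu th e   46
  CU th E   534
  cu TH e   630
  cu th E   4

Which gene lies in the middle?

The two most frequent reciprocal classes, CU th E and cu TH e, are the parental types, so the F1 was CU th E / cu TH e.
The two rarest classes, cu th E and CU TH e, are the double crossovers. Comparing them with the parentals, only the cu allele has switched, so cu is the middle locus and the order is th – cu – e.

cu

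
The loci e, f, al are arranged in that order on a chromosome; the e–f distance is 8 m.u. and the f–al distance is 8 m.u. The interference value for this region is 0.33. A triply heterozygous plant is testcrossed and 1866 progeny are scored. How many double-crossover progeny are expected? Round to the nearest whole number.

Map distances give recombination frequencies of 0.080 and 0.080 for the two intervals.
With interference 0.33 (so coincidence = 0.67), expected double-crossover frequency = 0.080 × 0.080 × 0.67 = 0.00429.
Expected number = 0.00429 × 1866 = 8.00 ≈ 8.

8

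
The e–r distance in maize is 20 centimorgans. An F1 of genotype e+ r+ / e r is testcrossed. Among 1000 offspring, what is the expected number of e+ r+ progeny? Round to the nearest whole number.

A map distance of 20 centimorgans corresponds to a recombination frequency of 0.200.
The F1 is e+ r+ / e r, so e+ r+ is a parental gamete class with expected frequency (1 − r)/2 = 0.800/2 = 0.4000.
Expected number = 0.4000 × 1000 = 400.00 ≈ 400.

400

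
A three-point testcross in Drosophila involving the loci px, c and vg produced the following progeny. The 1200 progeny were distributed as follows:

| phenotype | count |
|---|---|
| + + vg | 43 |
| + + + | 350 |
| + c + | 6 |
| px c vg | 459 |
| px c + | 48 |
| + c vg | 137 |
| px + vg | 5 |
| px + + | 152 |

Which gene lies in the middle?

The two most frequent reciprocal classes, px c vg and + + +, are the parental types, so the F1 was px c vg / + + +.
The two rarest classes, px + vg and + c +, are the double crossovers. Comparing them with the parentals, only the c allele has switched, so c is the middle locus and the order is px – c – vg.

c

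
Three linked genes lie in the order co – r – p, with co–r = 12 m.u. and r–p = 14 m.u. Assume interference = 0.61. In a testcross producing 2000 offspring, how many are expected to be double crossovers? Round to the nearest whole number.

Map distances give recombination frequencies of 0.120 and 0.140 for the two intervals.
With interference 0.61 (so coincidence = 0.39), expected double-crossover frequency = 0.120 × 0.140 × 0.39 = 0.00655.
Expected number = 0.00655 × 2000 = 13.10 ≈ 13.

13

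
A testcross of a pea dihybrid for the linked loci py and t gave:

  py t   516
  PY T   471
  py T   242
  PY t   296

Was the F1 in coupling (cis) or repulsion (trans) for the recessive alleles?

The two most frequent classes are PY T (471) and py t (516); these are the parental (non-recombinant) types.
So the F1 carried PY T on one chromosome and py t on the other — the recessive alleles are on the same chromosome (cis / coupling).

cis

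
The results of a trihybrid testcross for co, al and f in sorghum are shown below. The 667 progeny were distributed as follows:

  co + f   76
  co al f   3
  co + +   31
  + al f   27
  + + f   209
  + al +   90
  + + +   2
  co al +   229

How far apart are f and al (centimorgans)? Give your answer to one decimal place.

9.4 centimorgans

The two most frequent reciprocal classes, co al + and + + f, are the parental types, so the F1 was co al + / + + f.
The two rarest classes, co al f and + + +, are the double crossovers. Comparing them with the parentals, only the f allele has switched, so f is the middle locus and the order is al – f – co.
Crossovers in the al–f interval produce the single-crossover classes co + + and + al f (31 + 27 = 58) plus the double crossovers (5).
RF(al–f) = (58 + 5) / 667 = 63/667 = 0.0945 → 9.4 centimorgans.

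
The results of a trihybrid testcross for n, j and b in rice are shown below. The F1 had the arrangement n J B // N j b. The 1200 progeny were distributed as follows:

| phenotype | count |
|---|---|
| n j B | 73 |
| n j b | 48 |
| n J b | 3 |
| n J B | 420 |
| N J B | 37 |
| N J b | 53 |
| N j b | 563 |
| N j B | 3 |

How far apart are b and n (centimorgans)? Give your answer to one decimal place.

7.6 centimorgans

The two rarest classes, n J b and N j B, are the double crossovers. Comparing them with the parentals, only the b allele has switched, so b is the middle locus and the order is j – b – n.
Crossovers in the b–n interval produce the single-crossover classes N J B and n j b (37 + 48 = 85) plus the double crossovers (6).
RF(b–n) = (85 + 6) / 1200 = 91/1200 = 0.0758 → 7.6 centimorgans.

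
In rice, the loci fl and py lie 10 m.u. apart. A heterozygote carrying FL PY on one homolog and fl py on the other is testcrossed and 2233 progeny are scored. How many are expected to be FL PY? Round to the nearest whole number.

A map distance of 10 m.u. corresponds to a recombination frequency of 0.100.
The F1 is FL PY / fl py, so FL PY is a parental gamete class with expected frequency (1 − r)/2 = 0.900/2 = 0.4500.
Expected number = 0.4500 × 2233 = 1004.85 ≈ 1005.

1005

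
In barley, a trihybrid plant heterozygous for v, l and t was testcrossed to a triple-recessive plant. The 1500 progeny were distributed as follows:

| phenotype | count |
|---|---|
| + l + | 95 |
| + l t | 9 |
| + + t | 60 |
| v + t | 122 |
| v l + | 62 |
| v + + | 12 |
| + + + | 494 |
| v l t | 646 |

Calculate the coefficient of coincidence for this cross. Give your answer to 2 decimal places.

The two most frequent reciprocal classes, v l t and + + +, are the parental types, so the F1 was v l t / + + +.
The two rarest classes, + l t and v + +, are the double crossovers. Comparing them with the parentals, only the v allele has switched, so v is the middle locus and the order is l – v – t.
l–v: (217 + 21)/1500 = 0.1587; v–t: (122 + 21)/1500 = 0.0953.
Expected DCO frequency = 0.1587 × 0.0953 ≈ 0.01512; observed = 21/1500 ≈ 0.01400.
Coefficient of coincidence = 0.01400/0.01512 ≈ 0.93.

0.93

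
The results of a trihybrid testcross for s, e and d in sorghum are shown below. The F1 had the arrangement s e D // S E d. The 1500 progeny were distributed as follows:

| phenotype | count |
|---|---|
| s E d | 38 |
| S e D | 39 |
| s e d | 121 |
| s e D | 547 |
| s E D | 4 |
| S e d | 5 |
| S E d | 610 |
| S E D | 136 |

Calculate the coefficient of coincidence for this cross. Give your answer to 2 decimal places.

The two rarest classes, s E D and S e d, are the double crossovers. Comparing them with the parentals, only the e allele has switched, so e is the middle locus and the order is s – e – d.
s–e: (77 + 9)/1500 = 0.0573; e–d: (257 + 9)/1500 = 0.1773.
Expected DCO frequency = 0.0573 × 0.1773 ≈ 0.01016; observed = 9/1500 ≈ 0.00600.
Coefficient of coincidence = 0.00600/0.01016 ≈ 0.59.

0.59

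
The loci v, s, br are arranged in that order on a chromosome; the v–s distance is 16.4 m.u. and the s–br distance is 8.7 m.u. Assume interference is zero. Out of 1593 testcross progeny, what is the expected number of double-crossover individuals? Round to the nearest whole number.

23

Map distances give recombination frequencies of 0.164 and 0.087 for the two intervals.
With no interference, expected double-crossover frequency = 0.164 × 0.087 = 0.01427.
Expected number = 0.01427 × 1593 = 22.73 ≈ 23.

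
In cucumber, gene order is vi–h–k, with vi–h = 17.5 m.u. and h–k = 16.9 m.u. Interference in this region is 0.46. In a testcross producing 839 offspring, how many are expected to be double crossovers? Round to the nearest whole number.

Map distances give recombination frequencies of 0.175 and 0.169 for the two intervals.
With interference 0.46 (so coincidence = 0.54), expected double-crossover frequency = 0.175 × 0.169 × 0.54 = 0.01597.
Expected number = 0.01597 × 839 = 13.40 ≈ 13.

13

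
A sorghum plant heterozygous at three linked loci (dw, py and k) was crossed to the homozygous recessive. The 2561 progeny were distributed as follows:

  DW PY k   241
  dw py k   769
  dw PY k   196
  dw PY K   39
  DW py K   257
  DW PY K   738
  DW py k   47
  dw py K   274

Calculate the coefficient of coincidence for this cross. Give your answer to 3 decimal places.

The two most frequent reciprocal classes, dw py k and DW PY K, are the parental types, so the F1 was dw py k / DW PY K.
The two rarest classes, DW py k and dw PY K, are the double crossovers. Comparing them with the parentals, only the dw allele has switched, so dw is the middle locus and the order is k – dw – py.
k–dw: (515 + 86)/2561 = 0.2347; dw–py: (453 + 86)/2561 = 0.2105.
Expected DCO frequency = 0.2347 × 0.2105 ≈ 0.04940; observed = 86/2561 ≈ 0.03358.
Coefficient of coincidence = 0.03358/0.04940 ≈ 0.680.

0.680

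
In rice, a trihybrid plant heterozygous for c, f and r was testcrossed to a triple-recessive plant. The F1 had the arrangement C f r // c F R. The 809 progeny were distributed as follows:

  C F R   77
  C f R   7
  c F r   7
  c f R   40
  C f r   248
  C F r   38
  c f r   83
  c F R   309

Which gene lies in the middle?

r

The two rarest classes, C f R and c F r, are the double crossovers. Comparing them with the parentals, only the r allele has switched, so r is the middle locus and the order is c – r – f.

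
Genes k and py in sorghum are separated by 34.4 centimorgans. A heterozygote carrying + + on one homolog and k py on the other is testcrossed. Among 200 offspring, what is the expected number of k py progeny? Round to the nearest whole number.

66

A map distance of 34.4 centimorgans corresponds to a recombination frequency of 0.344.
The F1 is + + / k py, so k py is a parental gamete class with expected frequency (1 − r)/2 = 0.656/2 = 0.3280.
Expected number = 0.3280 × 200 = 65.60 ≈ 66.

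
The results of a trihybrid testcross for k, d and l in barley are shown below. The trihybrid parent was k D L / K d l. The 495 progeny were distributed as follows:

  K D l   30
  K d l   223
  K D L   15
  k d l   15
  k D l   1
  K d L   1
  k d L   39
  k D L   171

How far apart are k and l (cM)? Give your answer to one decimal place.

The two rarest classes, k D l and K d L, are the double crossovers. Comparing them with the parentals, only the l allele has switched, so l is the middle locus and the order is k – l – d.
Crossovers in the k–l interval produce the single-crossover classes K D L and k d l (15 + 15 = 30) plus the double crossovers (2).
RF(k–l) = (30 + 2) / 495 = 32/495 = 0.0646 → 6.5 cM.

6.5 cM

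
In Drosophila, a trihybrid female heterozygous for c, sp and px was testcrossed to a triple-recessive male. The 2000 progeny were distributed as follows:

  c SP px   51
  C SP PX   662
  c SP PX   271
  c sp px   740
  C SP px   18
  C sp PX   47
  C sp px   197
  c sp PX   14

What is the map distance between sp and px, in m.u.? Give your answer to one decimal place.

The two most frequent reciprocal classes, C SP PX and c sp px, are the parental types, so the F1 was C SP PX / c sp px.
The two rarest classes, C SP px and c sp PX, are the double crossovers. Comparing them with the parentals, only the px allele has switched, so px is the middle locus and the order is sp – px – c.
Crossovers in the sp–px interval produce the single-crossover classes C sp PX and c SP px (47 + 51 = 98) plus the double crossovers (32).
RF(sp–px) = (98 + 32) / 2000 = 130/2000 = 0.0650 → 6.5 m.u.

6.5 m.u.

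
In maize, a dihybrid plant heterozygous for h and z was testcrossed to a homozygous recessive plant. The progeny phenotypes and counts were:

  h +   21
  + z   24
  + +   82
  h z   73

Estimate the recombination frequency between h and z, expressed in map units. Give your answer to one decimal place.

The two most frequent classes, + + (82) and h z (73), are the parental types, so the F1 was + + / h z.
The recombinant classes are + z and h +: 24 + 21 = 45.
Recombination frequency = 45/200 = 0.2250 ≈ 22.5%, i.e. 22.5 map units.

22.5 map units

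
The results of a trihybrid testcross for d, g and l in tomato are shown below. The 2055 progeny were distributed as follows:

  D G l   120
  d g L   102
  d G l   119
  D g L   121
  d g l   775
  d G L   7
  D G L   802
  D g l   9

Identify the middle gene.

d

The two most frequent reciprocal classes, d g l and D G L, are the parental types, so the F1 was d g l / D G L.
The two rarest classes, D g l and d G L, are the double crossovers. Comparing them with the parentals, only the d allele has switched, so d is the middle locus and the order is l – d – g.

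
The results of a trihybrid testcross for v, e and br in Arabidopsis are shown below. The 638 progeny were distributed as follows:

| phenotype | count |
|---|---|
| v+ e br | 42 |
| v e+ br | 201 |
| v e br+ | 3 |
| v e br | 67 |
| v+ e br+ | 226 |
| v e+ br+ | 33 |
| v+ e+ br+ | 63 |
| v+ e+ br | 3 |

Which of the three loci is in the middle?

v

The two most frequent reciprocal classes, v e+ br and v+ e br+, are the parental types, so the F1 was v e+ br / v+ e br+.
The two rarest classes, v+ e+ br and v e br+, are the double crossovers. Comparing them with the parentals, only the v allele has switched, so v is the middle locus and the order is br – v – e.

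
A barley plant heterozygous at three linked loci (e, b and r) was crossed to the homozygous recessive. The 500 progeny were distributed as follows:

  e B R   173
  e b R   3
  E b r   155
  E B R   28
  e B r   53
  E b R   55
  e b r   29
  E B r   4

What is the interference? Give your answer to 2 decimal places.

0.52

The two most frequent reciprocal classes, E b r and e B R, are the parental types, so the F1 was E b r / e B R.
The two rarest classes, E B r and e b R, are the double crossovers. Comparing them with the parentals, only the b allele has switched, so b is the middle locus and the order is r – b – e.
r–b: (108 + 7)/500 = 0.2300; b–e: (57 + 7)/500 = 0.1280.
Expected DCO frequency = 0.2300 × 0.1280 ≈ 0.02944; observed = 7/500 ≈ 0.01400.
Coefficient of coincidence = 0.01400/0.02944 ≈ 0.48; interference = 1 − 0.48 = 0.52.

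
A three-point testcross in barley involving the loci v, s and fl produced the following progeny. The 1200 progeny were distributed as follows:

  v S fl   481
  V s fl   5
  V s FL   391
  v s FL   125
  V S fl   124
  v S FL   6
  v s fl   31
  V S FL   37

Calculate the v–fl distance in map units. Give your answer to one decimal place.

21.7 map units

The two most frequent reciprocal classes, v S fl and V s FL, are the parental types, so the F1 was v S fl / V s FL.
The two rarest classes, v S FL and V s fl, are the double crossovers. Comparing them with the parentals, only the fl allele has switched, so fl is the middle locus and the order is s – fl – v.
Crossovers in the fl–v interval produce the single-crossover classes V S fl and v s FL (124 + 125 = 249) plus the double crossovers (11).
RF(fl–v) = (249 + 11) / 1200 = 260/1200 = 0.2167 → 21.7 map units.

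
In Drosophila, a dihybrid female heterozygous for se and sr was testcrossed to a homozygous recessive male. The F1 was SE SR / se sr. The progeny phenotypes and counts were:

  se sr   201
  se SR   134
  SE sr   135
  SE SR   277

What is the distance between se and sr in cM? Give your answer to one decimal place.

The recombinant classes are SE sr and se SR: 135 + 134 = 269.
Recombination frequency = 269/747 = 0.3601 ≈ 36.0%, i.e. 36.0 cM.

36.0 cM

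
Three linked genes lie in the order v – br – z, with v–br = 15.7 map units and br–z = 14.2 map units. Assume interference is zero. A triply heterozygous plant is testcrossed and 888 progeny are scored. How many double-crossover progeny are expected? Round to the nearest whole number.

20

Map distances give recombination frequencies of 0.157 and 0.142 for the two intervals.
With no interference, expected double-crossover frequency = 0.157 × 0.142 = 0.02229.
Expected number = 0.02229 × 888 = 19.80 ≈ 20.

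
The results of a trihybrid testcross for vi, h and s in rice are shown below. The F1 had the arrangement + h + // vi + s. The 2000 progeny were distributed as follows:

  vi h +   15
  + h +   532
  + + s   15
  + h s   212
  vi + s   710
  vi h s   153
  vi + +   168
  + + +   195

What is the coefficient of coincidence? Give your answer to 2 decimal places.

0.39

The two rarest classes, vi h + and + + s, are the double crossovers. Comparing them with the parentals, only the vi allele has switched, so vi is the middle locus and the order is h – vi – s.
h–vi: (348 + 30)/2000 = 0.1890; vi–s: (380 + 30)/2000 = 0.2050.
Expected DCO frequency = 0.1890 × 0.2050 ≈ 0.03874; observed = 30/2000 ≈ 0.01500.
Coefficient of coincidence = 0.01500/0.03874 ≈ 0.39.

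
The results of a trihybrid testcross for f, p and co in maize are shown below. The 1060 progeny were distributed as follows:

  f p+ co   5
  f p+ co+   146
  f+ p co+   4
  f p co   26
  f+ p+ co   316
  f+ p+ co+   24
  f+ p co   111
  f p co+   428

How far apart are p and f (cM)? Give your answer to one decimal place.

The two most frequent reciprocal classes, f p co+ and f+ p+ co, are the parental types, so the F1 was f p co+ / f+ p+ co.
The two rarest classes, f+ p co+ and f p+ co, are the double crossovers. Comparing them with the parentals, only the f allele has switched, so f is the middle locus and the order is co – f – p.
Crossovers in the f–p interval produce the single-crossover classes f p+ co+ and f+ p co (146 + 111 = 257) plus the double crossovers (9).
RF(f–p) = (257 + 9) / 1060 = 266/1060 = 0.2509 → 25.1 cM.

25.1 cM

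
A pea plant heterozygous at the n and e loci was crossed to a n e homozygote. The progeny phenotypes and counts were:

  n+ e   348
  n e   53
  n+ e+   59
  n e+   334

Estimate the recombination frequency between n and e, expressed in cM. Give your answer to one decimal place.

The two most frequent classes, n+ e (348) and n e+ (334), are the parental types, so the F1 was n+ e / n e+.
The recombinant classes are n+ e+ and n e: 59 + 53 = 112.
Recombination frequency = 112/794 = 0.1411 ≈ 14.1%, i.e. 14.1 cM.

14.1 cM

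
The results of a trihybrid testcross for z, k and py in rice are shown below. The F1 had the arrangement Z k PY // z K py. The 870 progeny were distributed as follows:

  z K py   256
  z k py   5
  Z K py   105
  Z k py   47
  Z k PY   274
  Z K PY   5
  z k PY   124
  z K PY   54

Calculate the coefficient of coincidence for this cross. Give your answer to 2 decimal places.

0.33

The two rarest classes, Z K PY and z k py, are the double crossovers. Comparing them with the parentals, only the k allele has switched, so k is the middle locus and the order is py – k – z.
py–k: (101 + 10)/870 = 0.1276; k–z: (229 + 10)/870 = 0.2747.
Expected DCO frequency = 0.1276 × 0.2747 ≈ 0.03505; observed = 10/870 ≈ 0.01149.
Coefficient of coincidence = 0.01149/0.03505 ≈ 0.33.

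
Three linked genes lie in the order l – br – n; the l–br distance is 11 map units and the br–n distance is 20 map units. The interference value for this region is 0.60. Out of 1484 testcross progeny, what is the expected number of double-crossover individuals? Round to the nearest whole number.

Map distances give recombination frequencies of 0.110 and 0.200 for the two intervals.
With interference 0.60 (so coincidence = 0.40), expected double-crossover frequency = 0.110 × 0.200 × 0.40 = 0.00880.
Expected number = 0.00880 × 1484 = 13.06 ≈ 13.

13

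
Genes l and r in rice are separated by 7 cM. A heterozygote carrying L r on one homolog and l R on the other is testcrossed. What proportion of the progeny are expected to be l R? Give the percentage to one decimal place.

46.5%

A map distance of 7 cM corresponds to a recombination frequency of 0.070.
The F1 is L r / l R, so l R is a parental gamete class with expected frequency (1 − r)/2 = 0.930/2 = 0.4650.
That is 0.4650 = 46.5% of the progeny.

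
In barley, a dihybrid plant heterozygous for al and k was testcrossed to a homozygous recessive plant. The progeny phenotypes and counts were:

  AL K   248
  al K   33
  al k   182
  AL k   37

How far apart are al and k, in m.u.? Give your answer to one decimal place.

14.0 m.u.

The two most frequent classes, AL K (248) and al k (182), are the parental types, so the F1 was AL K / al k.
The recombinant classes are AL k and al K: 37 + 33 = 70.
Recombination frequency = 70/500 = 0.1400 ≈ 14.0%, i.e. 14.0 m.u.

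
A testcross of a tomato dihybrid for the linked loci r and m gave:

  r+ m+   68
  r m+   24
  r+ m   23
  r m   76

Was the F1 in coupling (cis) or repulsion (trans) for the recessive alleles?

cis

The two most frequent classes are r+ m+ (68) and r m (76); these are the parental (non-recombinant) types.
So the F1 carried r+ m+ on one chromosome and r m on the other — the recessive alleles are on the same chromosome (cis / coupling).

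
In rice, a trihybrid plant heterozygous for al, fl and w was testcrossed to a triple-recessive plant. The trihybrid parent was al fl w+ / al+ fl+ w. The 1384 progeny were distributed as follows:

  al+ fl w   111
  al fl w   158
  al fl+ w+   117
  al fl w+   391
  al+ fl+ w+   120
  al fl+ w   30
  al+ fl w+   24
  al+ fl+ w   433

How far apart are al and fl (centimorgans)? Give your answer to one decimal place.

The two rarest classes, al+ fl w+ and al fl+ w, are the double crossovers. Comparing them with the parentals, only the al allele has switched, so al is the middle locus and the order is w – al – fl.
Crossovers in the al–fl interval produce the single-crossover classes al fl+ w+ and al+ fl w (117 + 111 = 228) plus the double crossovers (54).
RF(al–fl) = (228 + 54) / 1384 = 282/1384 = 0.2038 → 20.4 centimorgans.

20.4 centimorgans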